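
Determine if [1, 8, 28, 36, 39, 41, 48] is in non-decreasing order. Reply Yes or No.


Check consecutive pairs:
  1 <= 8? True
  8 <= 28? True
  28 <= 36? True
  36 <= 39? True
  39 <= 41? True
  41 <= 48? True
Every consecutive pair is in order, so the list is non-decreasing.
Final answer: Yes


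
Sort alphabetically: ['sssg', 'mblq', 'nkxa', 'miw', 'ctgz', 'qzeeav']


Compare strings character by character (the first differing letter decides):
  'ctgz' < 'mblq' since 'c' < 'm' at position 1
  'mblq' < 'miw' since 'b' < 'i' at position 2
  'miw' < 'nkxa' since 'm' < 'n' at position 1
  'nkxa' < 'qzeeav' since 'n' < 'q' at position 1
  'qzeeav' < 'sssg' since 'q' < 's' at position 1
Chaining these comparisons gives the alphabetical order.
Final answer: ['ctgz', 'mblq', 'miw', 'nkxa', 'qzeeav', 'sssg']


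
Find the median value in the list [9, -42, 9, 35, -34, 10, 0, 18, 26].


First, sort the list: [-42, -34, 0, 9, 9, 10, 18, 26, 35]
The list has 9 elements (odd count).
The middle index is 4 (0-based), and the element there is 9.
Final answer: 9


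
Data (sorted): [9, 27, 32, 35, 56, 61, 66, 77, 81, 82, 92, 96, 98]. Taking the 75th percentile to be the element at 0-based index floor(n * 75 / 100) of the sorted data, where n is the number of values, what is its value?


The dataset has n = 13 elements.
Index = floor(13 * 75 / 100) = floor(975 / 100) = floor(9.75) = 9
Counting from index 0 in the sorted data, the element at index 9 is 82.
Final answer: 82


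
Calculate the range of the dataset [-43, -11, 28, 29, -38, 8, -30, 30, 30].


Maximum value: 30
Minimum value: -43
Range = 30 - (-43) = 73
Final answer: 73


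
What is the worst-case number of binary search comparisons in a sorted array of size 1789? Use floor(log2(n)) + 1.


Binary search halves the search space each step.
Maximum comparisons = floor(log2(1789)) + 1
log2(1789) = 10.8049
floor(log2(1789)) = 10, so 10 + 1 = 11
Final answer: 11


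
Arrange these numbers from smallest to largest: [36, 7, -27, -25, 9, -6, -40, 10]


Original list: [36, 7, -27, -25, 9, -6, -40, 10]
Repeatedly take the smallest remaining element:
  Remaining [36, 7, -27, -25, 9, -6, -40, 10] -> smallest is -40
  Remaining [36, 7, -27, -25, 9, -6, 10] -> smallest is -27
  Remaining [36, 7, -25, 9, -6, 10] -> smallest is -25
  Remaining [36, 7, 9, -6, 10] -> smallest is -6
  Remaining [36, 7, 9, 10] -> smallest is 7
  Remaining [36, 9, 10] -> smallest is 9
  Remaining [36, 10] -> smallest is 10
  Remaining [36] -> smallest is 36
Collecting the picks in order gives the sorted list.
Final answer: [-40, -27, -25, -6, 7, 9, 10, 36]


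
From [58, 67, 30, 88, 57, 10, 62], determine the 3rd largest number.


Sort descending: [88, 67, 62, 58, 57, 30, 10]
The 3rd element (1-indexed) is at index 2.
Value = 62
Final answer: 62


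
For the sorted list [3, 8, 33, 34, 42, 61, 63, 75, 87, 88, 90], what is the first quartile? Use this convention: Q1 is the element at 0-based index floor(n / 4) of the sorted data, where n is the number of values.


The list has n = 11 elements.
Q1 index = floor(11 / 4) = floor(2.75) = 2
Counting from index 0 in the sorted data, the element at index 2 is 33.
Final answer: 33


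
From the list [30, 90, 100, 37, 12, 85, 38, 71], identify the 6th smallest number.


Sort ascending: [12, 30, 37, 38, 71, 85, 90, 100]
The 6th element (1-indexed) is at index 5.
Value = 85
Final answer: 85


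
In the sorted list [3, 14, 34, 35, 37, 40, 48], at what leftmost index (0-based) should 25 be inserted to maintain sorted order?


List is sorted: [3, 14, 34, 35, 37, 40, 48]
We need the leftmost position where 25 can be inserted, i.e. the first index whose element is >= 25 (or the end of the list if none is).
Binary search with low=0, high=7 (0-based indices):
  low=0, high=7, mid=3: a[3]=35 >= 25, so high = 3
  low=0, high=3, mid=1: a[1]=14 < 25, so low = 2
  low=2, high=3, mid=2: a[2]=34 >= 25, so high = 2
Now low = high = 2, so the insertion index is 2.
Final answer: 2


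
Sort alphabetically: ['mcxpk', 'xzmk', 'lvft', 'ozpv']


Compare strings character by character (the first differing letter decides):
  'lvft' < 'mcxpk' since 'l' < 'm' at position 1
  'mcxpk' < 'ozpv' since 'm' < 'o' at position 1
  'ozpv' < 'xzmk' since 'o' < 'x' at position 1
Chaining these comparisons gives the alphabetical order.
Final answer: ['lvft', 'mcxpk', 'ozpv', 'xzmk']


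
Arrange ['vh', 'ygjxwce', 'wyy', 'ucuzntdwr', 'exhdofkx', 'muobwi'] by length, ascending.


Compute lengths:
  'vh' has length 2
  'ygjxwce' has length 7
  'wyy' has length 3
  'ucuzntdwr' has length 9
  'exhdofkx' has length 8
  'muobwi' has length 6
Lengths in increasing order: 2 < 3 < 6 < 7 < 8 < 9
Listing the words in that order gives the answer.
Final answer: ['vh', 'wyy', 'muobwi', 'ygjxwce', 'exhdofkx', 'ucuzntdwr']


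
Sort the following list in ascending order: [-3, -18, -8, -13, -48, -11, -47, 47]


Original list: [-3, -18, -8, -13, -48, -11, -47, 47]
Repeatedly take the smallest remaining element:
  Remaining [-3, -18, -8, -13, -48, -11, -47, 47] -> smallest is -48
  Remaining [-3, -18, -8, -13, -11, -47, 47] -> smallest is -47
  Remaining [-3, -18, -8, -13, -11, 47] -> smallest is -18
  Remaining [-3, -8, -13, -11, 47] -> smallest is -13
  Remaining [-3, -8, -11, 47] -> smallest is -11
  Remaining [-3, -8, 47] -> smallest is -8
  Remaining [-3, 47] -> smallest is -3
  Remaining [47] -> smallest is 47
Collecting the picks in order gives the sorted list.
Final answer: [-48, -47, -18, -13, -11, -8, -3, 47]


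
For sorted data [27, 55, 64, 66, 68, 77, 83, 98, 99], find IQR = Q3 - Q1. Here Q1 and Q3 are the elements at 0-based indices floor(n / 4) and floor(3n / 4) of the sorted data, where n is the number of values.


The data has n = 9 elements.
Q1 index = floor(9 / 4) = floor(2.25) = 2; Q3 index = floor(3 * 9 / 4) = floor(6.75) = 6
Q1 = element at index 2 = 64
Q3 = element at index 6 = 83
IQR = 83 - 64 = 19
Final answer: 19


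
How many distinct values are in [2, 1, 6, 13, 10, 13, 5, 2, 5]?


List all unique values:
Distinct values: [1, 2, 5, 6, 10, 13]
Count = 6
Final answer: 6


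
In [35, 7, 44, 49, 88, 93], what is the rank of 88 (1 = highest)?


Sort descending: [93, 88, 49, 44, 35, 7]
Find 88 in the sorted list.
88 is at position 2.
Final answer: 2


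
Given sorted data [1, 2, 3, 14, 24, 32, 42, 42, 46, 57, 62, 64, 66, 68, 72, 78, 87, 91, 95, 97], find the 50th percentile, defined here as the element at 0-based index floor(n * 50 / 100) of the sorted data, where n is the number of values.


The dataset has n = 20 elements.
Index = floor(20 * 50 / 100) = floor(1000 / 100) = floor(10) = 10
Counting from index 0 in the sorted data, the element at index 10 is 62.
Final answer: 62


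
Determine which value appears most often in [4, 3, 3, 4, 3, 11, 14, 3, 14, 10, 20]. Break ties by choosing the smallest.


Count the frequency of each value:
  3 appears 4 time(s)
  4 appears 2 time(s)
  10 appears 1 time(s)
  11 appears 1 time(s)
  14 appears 2 time(s)
  20 appears 1 time(s)
Maximum frequency is 4.
Only 3 reaches that frequency, so it is the mode.
Final answer: 3


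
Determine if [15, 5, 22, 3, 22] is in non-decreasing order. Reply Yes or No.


Check consecutive pairs:
  15 <= 5? False
  5 <= 22? True
  22 <= 3? False
  3 <= 22? True
2 consecutive pair(s) are out of order, so the list is not sorted.
Final answer: No


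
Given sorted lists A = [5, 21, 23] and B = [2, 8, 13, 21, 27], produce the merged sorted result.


List A: [5, 21, 23]
List B: [2, 8, 13, 21, 27]
Repeatedly compare the front elements and take the smaller:
  5 vs 2 -> take 2
  5 vs 8 -> take 5
  21 vs 8 -> take 8
  21 vs 13 -> take 13
  21 vs 21 -> take 21
  23 vs 21 -> take 21
  23 vs 27 -> take 23
  A is exhausted; append the rest of B: [27]
Final answer: [2, 5, 8, 13, 21, 21, 23, 27]


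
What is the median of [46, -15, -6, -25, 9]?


First, sort the list: [-25, -15, -6, 9, 46]
The list has 5 elements (odd count).
The middle index is 2 (0-based), and the element there is -6.
Final answer: -6


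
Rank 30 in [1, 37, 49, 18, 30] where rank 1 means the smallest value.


Sort ascending: [1, 18, 30, 37, 49]
Find 30 in the sorted list.
30 is at position 3 (1-indexed).
Final answer: 3


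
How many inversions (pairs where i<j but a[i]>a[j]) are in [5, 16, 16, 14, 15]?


For each element, count the later elements that are smaller than it:
  5 (index 0): smaller elements after it = [] -> 0
  16 (index 1): smaller elements after it = [14, 15] -> 2
  16 (index 2): smaller elements after it = [14, 15] -> 2
  14 (index 3): smaller elements after it = [] -> 0
Total inversions = 0 + 2 + 2 + 0 = 4
Final answer: 4


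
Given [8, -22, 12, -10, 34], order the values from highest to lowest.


Original list: [8, -22, 12, -10, 34]
Repeatedly take the largest remaining element:
  Remaining [8, -22, 12, -10, 34] -> largest is 34
  Remaining [8, -22, 12, -10] -> largest is 12
  Remaining [8, -22, -10] -> largest is 8
  Remaining [-22, -10] -> largest is -10
  Remaining [-22] -> largest is -22
Collecting the picks in order gives the descending list.
Final answer: [34, 12, 8, -10, -22]


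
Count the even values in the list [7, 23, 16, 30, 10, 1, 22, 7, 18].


Check each element:
  7 is odd
  23 is odd
  16 is even
  30 is even
  10 is even
  1 is odd
  22 is even
  7 is odd
  18 is even
Evens: [16, 30, 10, 22, 18]
Count of evens = 5
Final answer: 5


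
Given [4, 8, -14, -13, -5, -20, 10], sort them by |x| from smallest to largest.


Compute absolute values:
  |4| = 4
  |8| = 8
  |-14| = 14
  |-13| = 13
  |-5| = 5
  |-20| = 20
  |10| = 10
Absolute values in increasing order: 4 < 5 < 8 < 10 < 13 < 14 < 20
Listing the original numbers in that order gives the answer.
Final answer: [4, -5, 8, 10, -13, -14, -20]


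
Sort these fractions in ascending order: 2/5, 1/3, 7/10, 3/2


Convert to decimal for comparison:
  2/5 = 0.4
  1/3 = 0.3333
  7/10 = 0.7
  3/2 = 1.5
Decimals in increasing order: 0.3333 < 0.4 < 0.7 < 1.5
Writing each back as its fraction gives the sorted order.
Final answer: 1/3, 2/5, 7/10, 3/2


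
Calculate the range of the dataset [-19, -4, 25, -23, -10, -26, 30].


Maximum value: 30
Minimum value: -26
Range = 30 - (-26) = 56
Final answer: 56


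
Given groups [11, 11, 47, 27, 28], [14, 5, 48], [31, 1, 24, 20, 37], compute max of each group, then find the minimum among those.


Find max of each group:
  Group 1: [11, 11, 47, 27, 28] -> max = 47
  Group 2: [14, 5, 48] -> max = 48
  Group 3: [31, 1, 24, 20, 37] -> max = 37
Maxes: [47, 48, 37]
Minimum of maxes = 37
Final answer: 37


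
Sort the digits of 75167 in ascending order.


The number 75167 has digits: 7, 5, 1, 6, 7
Sorted: 1, 5, 6, 7, 7
Joining the sorted digits gives the result.
Final answer: 15677


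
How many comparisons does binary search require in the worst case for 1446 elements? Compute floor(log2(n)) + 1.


Binary search halves the search space each step.
Maximum comparisons = floor(log2(1446)) + 1
log2(1446) = 10.4979
floor(log2(1446)) = 10, so 10 + 1 = 11
Final answer: 11


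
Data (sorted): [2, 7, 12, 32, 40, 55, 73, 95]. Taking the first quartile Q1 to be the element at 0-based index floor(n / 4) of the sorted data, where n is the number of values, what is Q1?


The list has n = 8 elements.
Q1 index = floor(8 / 4) = floor(2) = 2
Counting from index 0 in the sorted data, the element at index 2 is 12.
Final answer: 12


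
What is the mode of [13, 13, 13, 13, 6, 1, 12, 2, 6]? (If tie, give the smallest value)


Count the frequency of each value:
  1 appears 1 time(s)
  2 appears 1 time(s)
  6 appears 2 time(s)
  12 appears 1 time(s)
  13 appears 4 time(s)
Maximum frequency is 4.
Only 13 reaches that frequency, so it is the mode.
Final answer: 13


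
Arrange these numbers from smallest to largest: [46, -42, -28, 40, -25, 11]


Original list: [46, -42, -28, 40, -25, 11]
Repeatedly take the smallest remaining element:
  Remaining [46, -42, -28, 40, -25, 11] -> smallest is -42
  Remaining [46, -28, 40, -25, 11] -> smallest is -28
  Remaining [46, 40, -25, 11] -> smallest is -25
  Remaining [46, 40, 11] -> smallest is 11
  Remaining [46, 40] -> smallest is 40
  Remaining [46] -> smallest is 46
Collecting the picks in order gives the sorted list.
Final answer: [-42, -28, -25, 11, 40, 46]


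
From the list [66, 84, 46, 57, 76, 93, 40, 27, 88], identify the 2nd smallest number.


Sort ascending: [27, 40, 46, 57, 66, 76, 84, 88, 93]
The 2nd element (1-indexed) is at index 1.
Value = 40
Final answer: 40


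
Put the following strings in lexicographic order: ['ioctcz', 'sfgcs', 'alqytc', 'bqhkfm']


Compare strings character by character (the first differing letter decides):
  'alqytc' < 'bqhkfm' since 'a' < 'b' at position 1
  'bqhkfm' < 'ioctcz' since 'b' < 'i' at position 1
  'ioctcz' < 'sfgcs' since 'i' < 's' at position 1
Chaining these comparisons gives the alphabetical order.
Final answer: ['alqytc', 'bqhkfm', 'ioctcz', 'sfgcs']


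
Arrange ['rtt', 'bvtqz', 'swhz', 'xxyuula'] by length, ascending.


Compute lengths:
  'rtt' has length 3
  'bvtqz' has length 5
  'swhz' has length 4
  'xxyuula' has length 7
Lengths in increasing order: 3 < 4 < 5 < 7
Listing the words in that order gives the answer.
Final answer: ['rtt', 'swhz', 'bvtqz', 'xxyuula']


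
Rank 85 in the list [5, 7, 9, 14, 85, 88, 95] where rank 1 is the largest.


Sort descending: [95, 88, 85, 14, 9, 7, 5]
Find 85 in the sorted list.
85 is at position 3.
Final answer: 3


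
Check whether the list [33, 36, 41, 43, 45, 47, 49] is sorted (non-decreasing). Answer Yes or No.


Check consecutive pairs:
  33 <= 36? True
  36 <= 41? True
  41 <= 43? True
  43 <= 45? True
  45 <= 47? True
  47 <= 49? True
Every consecutive pair is in order, so the list is non-decreasing.
Final answer: Yes


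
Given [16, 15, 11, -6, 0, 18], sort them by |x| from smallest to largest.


Compute absolute values:
  |16| = 16
  |15| = 15
  |11| = 11
  |-6| = 6
  |0| = 0
  |18| = 18
Absolute values in increasing order: 0 < 6 < 11 < 15 < 16 < 18
Listing the original numbers in that order gives the answer.
Final answer: [0, -6, 11, 15, 16, 18]


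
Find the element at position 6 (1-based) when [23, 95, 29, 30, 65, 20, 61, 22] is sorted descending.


Sort descending: [95, 65, 61, 30, 29, 23, 22, 20]
The 6th element (1-indexed) is at index 5.
Value = 23
Final answer: 23


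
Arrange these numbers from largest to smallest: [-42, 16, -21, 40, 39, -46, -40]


Original list: [-42, 16, -21, 40, 39, -46, -40]
Repeatedly take the largest remaining element:
  Remaining [-42, 16, -21, 40, 39, -46, -40] -> largest is 40
  Remaining [-42, 16, -21, 39, -46, -40] -> largest is 39
  Remaining [-42, 16, -21, -46, -40] -> largest is 16
  Remaining [-42, -21, -46, -40] -> largest is -21
  Remaining [-42, -46, -40] -> largest is -40
  Remaining [-42, -46] -> largest is -42
  Remaining [-46] -> largest is -46
Collecting the picks in order gives the descending list.
Final answer: [40, 39, 16, -21, -40, -42, -46]


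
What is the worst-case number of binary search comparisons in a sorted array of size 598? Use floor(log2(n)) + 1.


Binary search halves the search space each step.
Maximum comparisons = floor(log2(598)) + 1
log2(598) = 9.224
floor(log2(598)) = 9, so 9 + 1 = 10
Final answer: 10


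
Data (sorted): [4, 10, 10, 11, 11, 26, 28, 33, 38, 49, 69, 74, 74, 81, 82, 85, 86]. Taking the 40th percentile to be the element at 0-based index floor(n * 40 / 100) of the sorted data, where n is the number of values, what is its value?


The dataset has n = 17 elements.
Index = floor(17 * 40 / 100) = floor(680 / 100) = floor(6.8) = 6
Counting from index 0 in the sorted data, the element at index 6 is 28.
Final answer: 28


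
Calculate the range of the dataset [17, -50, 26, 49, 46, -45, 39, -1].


Maximum value: 49
Minimum value: -50
Range = 49 - (-50) = 99
Final answer: 99


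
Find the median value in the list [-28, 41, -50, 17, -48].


First, sort the list: [-50, -48, -28, 17, 41]
The list has 5 elements (odd count).
The middle index is 2 (0-based), and the element there is -28.
Final answer: -28


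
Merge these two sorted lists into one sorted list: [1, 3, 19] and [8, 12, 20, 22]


List A: [1, 3, 19]
List B: [8, 12, 20, 22]
Repeatedly compare the front elements and take the smaller:
  1 vs 8 -> take 1
  3 vs 8 -> take 3
  19 vs 8 -> take 8
  19 vs 12 -> take 12
  19 vs 20 -> take 19
  A is exhausted; append the rest of B: [20, 22]
Final answer: [1, 3, 8, 12, 19, 20, 22]


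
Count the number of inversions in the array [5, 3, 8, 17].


For each element, count the later elements that are smaller than it:
  5 (index 0): smaller elements after it = [3] -> 1
  3 (index 1): smaller elements after it = [] -> 0
  8 (index 2): smaller elements after it = [] -> 0
Total inversions = 1 + 0 + 0 = 1
Final answer: 1


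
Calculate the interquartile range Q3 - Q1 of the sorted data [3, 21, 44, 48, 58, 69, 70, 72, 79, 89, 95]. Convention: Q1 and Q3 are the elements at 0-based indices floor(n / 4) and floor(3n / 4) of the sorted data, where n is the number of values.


The data has n = 11 elements.
Q1 index = floor(11 / 4) = floor(2.75) = 2; Q3 index = floor(3 * 11 / 4) = floor(8.25) = 8
Q1 = element at index 2 = 44
Q3 = element at index 8 = 79
IQR = 79 - 44 = 35
Final answer: 35


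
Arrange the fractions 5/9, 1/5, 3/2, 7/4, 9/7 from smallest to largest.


Convert to decimal for comparison:
  5/9 = 0.5556
  1/5 = 0.2
  3/2 = 1.5
  7/4 = 1.75
  9/7 = 1.2857
Decimals in increasing order: 0.2 < 0.5556 < 1.2857 < 1.5 < 1.75
Writing each back as its fraction gives the sorted order.
Final answer: 1/5, 5/9, 9/7, 3/2, 7/4


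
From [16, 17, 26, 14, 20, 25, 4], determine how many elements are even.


Check each element:
  16 is even
  17 is odd
  26 is even
  14 is even
  20 is even
  25 is odd
  4 is even
Evens: [16, 26, 14, 20, 4]
Count of evens = 5
Final answer: 5


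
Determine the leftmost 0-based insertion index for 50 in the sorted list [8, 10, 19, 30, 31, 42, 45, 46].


List is sorted: [8, 10, 19, 30, 31, 42, 45, 46]
We need the leftmost position where 50 can be inserted, i.e. the first index whose element is >= 50 (or the end of the list if none is).
Binary search with low=0, high=8 (0-based indices):
  low=0, high=8, mid=4: a[4]=31 < 50, so low = 5
  low=5, high=8, mid=6: a[6]=45 < 50, so low = 7
  low=7, high=8, mid=7: a[7]=46 < 50, so low = 8
Now low = high = 8, so the insertion index is 8.
Final answer: 8


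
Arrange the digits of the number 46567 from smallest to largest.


The number 46567 has digits: 4, 6, 5, 6, 7
Sorted: 4, 5, 6, 6, 7
Joining the sorted digits gives the result.
Final answer: 45667


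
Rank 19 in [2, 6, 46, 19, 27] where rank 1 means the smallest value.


Sort ascending: [2, 6, 19, 27, 46]
Find 19 in the sorted list.
19 is at position 3 (1-indexed).
Final answer: 3


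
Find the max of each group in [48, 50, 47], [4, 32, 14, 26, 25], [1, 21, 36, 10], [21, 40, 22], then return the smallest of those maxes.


Find max of each group:
  Group 1: [48, 50, 47] -> max = 50
  Group 2: [4, 32, 14, 26, 25] -> max = 32
  Group 3: [1, 21, 36, 10] -> max = 36
  Group 4: [21, 40, 22] -> max = 40
Maxes: [50, 32, 36, 40]
Minimum of maxes = 32
Final answer: 32


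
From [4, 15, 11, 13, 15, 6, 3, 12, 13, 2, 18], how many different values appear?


List all unique values:
Distinct values: [2, 3, 4, 6, 11, 12, 13, 15, 18]
Count = 9
Final answer: 9


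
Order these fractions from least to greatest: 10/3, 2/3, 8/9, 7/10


Convert to decimal for comparison:
  10/3 = 3.3333
  2/3 = 0.6667
  8/9 = 0.8889
  7/10 = 0.7
Decimals in increasing order: 0.6667 < 0.7 < 0.8889 < 3.3333
Writing each back as its fraction gives the sorted order.
Final answer: 2/3, 7/10, 8/9, 10/3


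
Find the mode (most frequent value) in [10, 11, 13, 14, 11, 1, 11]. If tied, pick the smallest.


Count the frequency of each value:
  1 appears 1 time(s)
  10 appears 1 time(s)
  11 appears 3 time(s)
  13 appears 1 time(s)
  14 appears 1 time(s)
Maximum frequency is 3.
Only 11 reaches that frequency, so it is the mode.
Final answer: 11


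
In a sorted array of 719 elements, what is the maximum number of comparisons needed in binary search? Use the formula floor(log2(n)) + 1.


Binary search halves the search space each step.
Maximum comparisons = floor(log2(719)) + 1
log2(719) = 9.4898
floor(log2(719)) = 9, so 9 + 1 = 10
Final answer: 10


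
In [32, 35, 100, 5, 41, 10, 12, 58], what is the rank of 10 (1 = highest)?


Sort descending: [100, 58, 41, 35, 32, 12, 10, 5]
Find 10 in the sorted list.
10 is at position 7.
Final answer: 7


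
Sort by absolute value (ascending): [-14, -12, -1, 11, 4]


Compute absolute values:
  |-14| = 14
  |-12| = 12
  |-1| = 1
  |11| = 11
  |4| = 4
Absolute values in increasing order: 1 < 4 < 11 < 12 < 14
Listing the original numbers in that order gives the answer.
Final answer: [-1, 4, 11, -12, -14]


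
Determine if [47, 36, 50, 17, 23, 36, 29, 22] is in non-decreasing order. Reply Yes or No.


Check consecutive pairs:
  47 <= 36? False
  36 <= 50? True
  50 <= 17? False
  17 <= 23? True
  23 <= 36? True
  36 <= 29? False
  29 <= 22? False
4 consecutive pair(s) are out of order, so the list is not sorted.
Final answer: No


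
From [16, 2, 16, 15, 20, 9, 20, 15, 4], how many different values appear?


List all unique values:
Distinct values: [2, 4, 9, 15, 16, 20]
Count = 6
Final answer: 6


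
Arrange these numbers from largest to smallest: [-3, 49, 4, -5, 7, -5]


Original list: [-3, 49, 4, -5, 7, -5]
Repeatedly take the largest remaining element:
  Remaining [-3, 49, 4, -5, 7, -5] -> largest is 49
  Remaining [-3, 4, -5, 7, -5] -> largest is 7
  Remaining [-3, 4, -5, -5] -> largest is 4
  Remaining [-3, -5, -5] -> largest is -3
  Remaining [-5, -5] -> largest is -5
  Remaining [-5] -> largest is -5
Collecting the picks in order gives the descending list.
Final answer: [49, 7, 4, -3, -5, -5]


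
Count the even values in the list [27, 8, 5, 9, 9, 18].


Check each element:
  27 is odd
  8 is even
  5 is odd
  9 is odd
  9 is odd
  18 is even
Evens: [8, 18]
Count of evens = 2
Final answer: 2


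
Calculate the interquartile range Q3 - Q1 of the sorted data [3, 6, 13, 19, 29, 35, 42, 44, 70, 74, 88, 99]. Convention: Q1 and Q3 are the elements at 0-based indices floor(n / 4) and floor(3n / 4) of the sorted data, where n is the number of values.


The data has n = 12 elements.
Q1 index = floor(12 / 4) = floor(3) = 3; Q3 index = floor(3 * 12 / 4) = floor(9) = 9
Q1 = element at index 3 = 19
Q3 = element at index 9 = 74
IQR = 74 - 19 = 55
Final answer: 55


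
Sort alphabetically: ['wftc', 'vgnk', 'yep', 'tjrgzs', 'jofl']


Compare strings character by character (the first differing letter decides):
  'jofl' < 'tjrgzs' since 'j' < 't' at position 1
  'tjrgzs' < 'vgnk' since 't' < 'v' at position 1
  'vgnk' < 'wftc' since 'v' < 'w' at position 1
  'wftc' < 'yep' since 'w' < 'y' at position 1
Chaining these comparisons gives the alphabetical order.
Final answer: ['jofl', 'tjrgzs', 'vgnk', 'wftc', 'yep']


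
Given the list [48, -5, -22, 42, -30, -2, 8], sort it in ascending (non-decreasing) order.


Original list: [48, -5, -22, 42, -30, -2, 8]
Repeatedly take the smallest remaining element:
  Remaining [48, -5, -22, 42, -30, -2, 8] -> smallest is -30
  Remaining [48, -5, -22, 42, -2, 8] -> smallest is -22
  Remaining [48, -5, 42, -2, 8] -> smallest is -5
  Remaining [48, 42, -2, 8] -> smallest is -2
  Remaining [48, 42, 8] -> smallest is 8
  Remaining [48, 42] -> smallest is 42
  Remaining [48] -> smallest is 48
Collecting the picks in order gives the sorted list.
Final answer: [-30, -22, -5, -2, 8, 42, 48]


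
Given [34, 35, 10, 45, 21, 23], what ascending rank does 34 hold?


Sort ascending: [10, 21, 23, 34, 35, 45]
Find 34 in the sorted list.
34 is at position 4 (1-indexed).
Final answer: 4


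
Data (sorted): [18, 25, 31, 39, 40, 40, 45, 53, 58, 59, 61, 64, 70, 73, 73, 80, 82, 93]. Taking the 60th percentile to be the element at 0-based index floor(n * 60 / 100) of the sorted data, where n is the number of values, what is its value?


The dataset has n = 18 elements.
Index = floor(18 * 60 / 100) = floor(1080 / 100) = floor(10.8) = 10
Counting from index 0 in the sorted data, the element at index 10 is 61.
Final answer: 61


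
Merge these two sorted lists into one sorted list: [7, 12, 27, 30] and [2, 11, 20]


List A: [7, 12, 27, 30]
List B: [2, 11, 20]
Repeatedly compare the front elements and take the smaller:
  7 vs 2 -> take 2
  7 vs 11 -> take 7
  12 vs 11 -> take 11
  12 vs 20 -> take 12
  27 vs 20 -> take 20
  B is exhausted; append the rest of A: [27, 30]
Final answer: [2, 7, 11, 12, 20, 27, 30]


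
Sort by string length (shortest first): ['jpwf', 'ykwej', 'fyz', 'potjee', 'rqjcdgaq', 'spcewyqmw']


Compute lengths:
  'jpwf' has length 4
  'ykwej' has length 5
  'fyz' has length 3
  'potjee' has length 6
  'rqjcdgaq' has length 8
  'spcewyqmw' has length 9
Lengths in increasing order: 3 < 4 < 5 < 6 < 8 < 9
Listing the words in that order gives the answer.
Final answer: ['fyz', 'jpwf', 'ykwej', 'potjee', 'rqjcdgaq', 'spcewyqmw']


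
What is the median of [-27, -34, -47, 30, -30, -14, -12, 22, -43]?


First, sort the list: [-47, -43, -34, -30, -27, -14, -12, 22, 30]
The list has 9 elements (odd count).
The middle index is 4 (0-based), and the element there is -27.
Final answer: -27


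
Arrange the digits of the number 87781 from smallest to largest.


The number 87781 has digits: 8, 7, 7, 8, 1
Sorted: 1, 7, 7, 8, 8
Joining the sorted digits gives the result.
Final answer: 17788


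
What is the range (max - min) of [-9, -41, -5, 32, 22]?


Maximum value: 32
Minimum value: -41
Range = 32 - (-41) = 73
Final answer: 73


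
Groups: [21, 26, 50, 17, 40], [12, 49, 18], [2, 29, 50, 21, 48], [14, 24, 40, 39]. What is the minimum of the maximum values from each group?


Find max of each group:
  Group 1: [21, 26, 50, 17, 40] -> max = 50
  Group 2: [12, 49, 18] -> max = 49
  Group 3: [2, 29, 50, 21, 48] -> max = 50
  Group 4: [14, 24, 40, 39] -> max = 40
Maxes: [50, 49, 50, 40]
Minimum of maxes = 40
Final answer: 40


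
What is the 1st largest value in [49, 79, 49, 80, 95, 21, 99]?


Sort descending: [99, 95, 80, 79, 49, 49, 21]
The 1st element (1-indexed) is at index 0.
Value = 99
Final answer: 99


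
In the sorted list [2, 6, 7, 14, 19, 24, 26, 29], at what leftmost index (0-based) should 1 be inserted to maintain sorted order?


List is sorted: [2, 6, 7, 14, 19, 24, 26, 29]
We need the leftmost position where 1 can be inserted, i.e. the first index whose element is >= 1 (or the end of the list if none is).
Binary search with low=0, high=8 (0-based indices):
  low=0, high=8, mid=4: a[4]=19 >= 1, so high = 4
  low=0, high=4, mid=2: a[2]=7 >= 1, so high = 2
  low=0, high=2, mid=1: a[1]=6 >= 1, so high = 1
  low=0, high=1, mid=0: a[0]=2 >= 1, so high = 0
Now low = high = 0, so the insertion index is 0.
Final answer: 0


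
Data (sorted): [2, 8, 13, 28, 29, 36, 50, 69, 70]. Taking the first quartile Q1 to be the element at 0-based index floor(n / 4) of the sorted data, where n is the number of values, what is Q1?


The list has n = 9 elements.
Q1 index = floor(9 / 4) = floor(2.25) = 2
Counting from index 0 in the sorted data, the element at index 2 is 13.
Final answer: 13


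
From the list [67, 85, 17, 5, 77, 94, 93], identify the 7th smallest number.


Sort ascending: [5, 17, 67, 77, 85, 93, 94]
The 7th element (1-indexed) is at index 6.
Value = 94
Final answer: 94


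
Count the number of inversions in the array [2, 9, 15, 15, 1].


For each element, count the later elements that are smaller than it:
  2 (index 0): smaller elements after it = [1] -> 1
  9 (index 1): smaller elements after it = [1] -> 1
  15 (index 2): smaller elements after it = [1] -> 1
  15 (index 3): smaller elements after it = [1] -> 1
Total inversions = 1 + 1 + 1 + 1 = 4
Final answer: 4


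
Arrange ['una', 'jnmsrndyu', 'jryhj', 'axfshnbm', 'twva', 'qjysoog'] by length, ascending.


Compute lengths:
  'una' has length 3
  'jnmsrndyu' has length 9
  'jryhj' has length 5
  'axfshnbm' has length 8
  'twva' has length 4
  'qjysoog' has length 7
Lengths in increasing order: 3 < 4 < 5 < 7 < 8 < 9
Listing the words in that order gives the answer.
Final answer: ['una', 'twva', 'jryhj', 'qjysoog', 'axfshnbm', 'jnmsrndyu']


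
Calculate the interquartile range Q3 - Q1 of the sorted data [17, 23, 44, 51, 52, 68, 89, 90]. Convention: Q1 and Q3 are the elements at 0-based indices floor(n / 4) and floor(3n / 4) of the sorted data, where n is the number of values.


The data has n = 8 elements.
Q1 index = floor(8 / 4) = floor(2) = 2; Q3 index = floor(3 * 8 / 4) = floor(6) = 6
Q1 = element at index 2 = 44
Q3 = element at index 6 = 89
IQR = 89 - 44 = 45
Final answer: 45


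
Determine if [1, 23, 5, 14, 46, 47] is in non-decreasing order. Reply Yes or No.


Check consecutive pairs:
  1 <= 23? True
  23 <= 5? False
  5 <= 14? True
  14 <= 46? True
  46 <= 47? True
1 consecutive pair(s) are out of order, so the list is not sorted.
Final answer: No


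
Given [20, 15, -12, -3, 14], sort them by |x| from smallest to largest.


Compute absolute values:
  |20| = 20
  |15| = 15
  |-12| = 12
  |-3| = 3
  |14| = 14
Absolute values in increasing order: 3 < 12 < 14 < 15 < 20
Listing the original numbers in that order gives the answer.
Final answer: [-3, -12, 14, 15, 20]


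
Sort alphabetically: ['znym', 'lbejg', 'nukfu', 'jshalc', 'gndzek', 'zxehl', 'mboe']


Compare strings character by character (the first differing letter decides):
  'gndzek' < 'jshalc' since 'g' < 'j' at position 1
  'jshalc' < 'lbejg' since 'j' < 'l' at position 1
  'lbejg' < 'mboe' since 'l' < 'm' at position 1
  'mboe' < 'nukfu' since 'm' < 'n' at position 1
  'nukfu' < 'znym' since 'n' < 'z' at position 1
  'znym' < 'zxehl' since 'n' < 'x' at position 2
Chaining these comparisons gives the alphabetical order.
Final answer: ['gndzek', 'jshalc', 'lbejg', 'mboe', 'nukfu', 'znym', 'zxehl']


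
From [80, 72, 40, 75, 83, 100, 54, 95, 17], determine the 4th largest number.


Sort descending: [100, 95, 83, 80, 75, 72, 54, 40, 17]
The 4th element (1-indexed) is at index 3.
Value = 80
Final answer: 80


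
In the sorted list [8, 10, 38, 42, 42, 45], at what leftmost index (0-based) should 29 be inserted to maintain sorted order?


List is sorted: [8, 10, 38, 42, 42, 45]
We need the leftmost position where 29 can be inserted, i.e. the first index whose element is >= 29 (or the end of the list if none is).
Binary search with low=0, high=6 (0-based indices):
  low=0, high=6, mid=3: a[3]=42 >= 29, so high = 3
  low=0, high=3, mid=1: a[1]=10 < 29, so low = 2
  low=2, high=3, mid=2: a[2]=38 >= 29, so high = 2
Now low = high = 2, so the insertion index is 2.
Final answer: 2


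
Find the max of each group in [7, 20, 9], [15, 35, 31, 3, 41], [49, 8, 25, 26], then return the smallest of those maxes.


Find max of each group:
  Group 1: [7, 20, 9] -> max = 20
  Group 2: [15, 35, 31, 3, 41] -> max = 41
  Group 3: [49, 8, 25, 26] -> max = 49
Maxes: [20, 41, 49]
Minimum of maxes = 20
Final answer: 20


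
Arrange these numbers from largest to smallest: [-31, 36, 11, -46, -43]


Original list: [-31, 36, 11, -46, -43]
Repeatedly take the largest remaining element:
  Remaining [-31, 36, 11, -46, -43] -> largest is 36
  Remaining [-31, 11, -46, -43] -> largest is 11
  Remaining [-31, -46, -43] -> largest is -31
  Remaining [-46, -43] -> largest is -43
  Remaining [-46] -> largest is -46
Collecting the picks in order gives the descending list.
Final answer: [36, 11, -31, -43, -46]


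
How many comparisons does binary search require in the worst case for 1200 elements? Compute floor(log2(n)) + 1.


Binary search halves the search space each step.
Maximum comparisons = floor(log2(1200)) + 1
log2(1200) = 10.2288
floor(log2(1200)) = 10, so 10 + 1 = 11
Final answer: 11


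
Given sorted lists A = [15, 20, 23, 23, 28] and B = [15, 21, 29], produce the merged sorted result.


List A: [15, 20, 23, 23, 28]
List B: [15, 21, 29]
Repeatedly compare the front elements and take the smaller:
  15 vs 15 -> take 15
  20 vs 15 -> take 15
  20 vs 21 -> take 20
  23 vs 21 -> take 21
  23 vs 29 -> take 23
  23 vs 29 -> take 23
  28 vs 29 -> take 28
  A is exhausted; append the rest of B: [29]
Final answer: [15, 15, 20, 21, 23, 23, 28, 29]


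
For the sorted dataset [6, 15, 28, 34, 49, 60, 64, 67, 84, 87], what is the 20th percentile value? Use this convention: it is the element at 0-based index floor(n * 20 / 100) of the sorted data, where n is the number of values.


The dataset has n = 10 elements.
Index = floor(10 * 20 / 100) = floor(200 / 100) = floor(2) = 2
Counting from index 0 in the sorted data, the element at index 2 is 28.
Final answer: 28


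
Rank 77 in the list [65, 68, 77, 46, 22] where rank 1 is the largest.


Sort descending: [77, 68, 65, 46, 22]
Find 77 in the sorted list.
77 is at position 1.
Final answer: 1


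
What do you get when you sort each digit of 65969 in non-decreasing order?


The number 65969 has digits: 6, 5, 9, 6, 9
Sorted: 5, 6, 6, 9, 9
Joining the sorted digits gives the result.
Final answer: 56699


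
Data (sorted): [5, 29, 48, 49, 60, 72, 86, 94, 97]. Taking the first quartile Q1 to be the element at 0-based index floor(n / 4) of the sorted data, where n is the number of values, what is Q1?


The list has n = 9 elements.
Q1 index = floor(9 / 4) = floor(2.25) = 2
Counting from index 0 in the sorted data, the element at index 2 is 48.
Final answer: 48


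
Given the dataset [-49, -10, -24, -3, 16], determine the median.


First, sort the list: [-49, -24, -10, -3, 16]
The list has 5 elements (odd count).
The middle index is 2 (0-based), and the element there is -10.
Final answer: -10


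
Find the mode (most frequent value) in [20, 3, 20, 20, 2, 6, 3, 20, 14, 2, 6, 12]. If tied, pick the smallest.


Count the frequency of each value:
  2 appears 2 time(s)
  3 appears 2 time(s)
  6 appears 2 time(s)
  12 appears 1 time(s)
  14 appears 1 time(s)
  20 appears 4 time(s)
Maximum frequency is 4.
Only 20 reaches that frequency, so it is the mode.
Final answer: 20


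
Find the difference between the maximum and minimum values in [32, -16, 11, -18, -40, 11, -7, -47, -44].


Maximum value: 32
Minimum value: -47
Range = 32 - (-47) = 79
Final answer: 79


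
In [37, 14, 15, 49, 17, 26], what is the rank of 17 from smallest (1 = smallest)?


Sort ascending: [14, 15, 17, 26, 37, 49]
Find 17 in the sorted list.
17 is at position 3 (1-indexed).
Final answer: 3


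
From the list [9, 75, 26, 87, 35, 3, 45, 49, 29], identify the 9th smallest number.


Sort ascending: [3, 9, 26, 29, 35, 45, 49, 75, 87]
The 9th element (1-indexed) is at index 8.
Value = 87
Final answer: 87


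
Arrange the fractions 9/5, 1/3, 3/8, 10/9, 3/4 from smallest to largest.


Convert to decimal for comparison:
  9/5 = 1.8
  1/3 = 0.3333
  3/8 = 0.375
  10/9 = 1.1111
  3/4 = 0.75
Decimals in increasing order: 0.3333 < 0.375 < 0.75 < 1.1111 < 1.8
Writing each back as its fraction gives the sorted order.
Final answer: 1/3, 3/8, 3/4, 10/9, 9/5


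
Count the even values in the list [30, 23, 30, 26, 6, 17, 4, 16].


Check each element:
  30 is even
  23 is odd
  30 is even
  26 is even
  6 is even
  17 is odd
  4 is even
  16 is even
Evens: [30, 30, 26, 6, 4, 16]
Count of evens = 6
Final answer: 6


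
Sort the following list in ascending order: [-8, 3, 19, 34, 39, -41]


Original list: [-8, 3, 19, 34, 39, -41]
Repeatedly take the smallest remaining element:
  Remaining [-8, 3, 19, 34, 39, -41] -> smallest is -41
  Remaining [-8, 3, 19, 34, 39] -> smallest is -8
  Remaining [3, 19, 34, 39] -> smallest is 3
  Remaining [19, 34, 39] -> smallest is 19
  Remaining [34, 39] -> smallest is 34
  Remaining [39] -> smallest is 39
Collecting the picks in order gives the sorted list.
Final answer: [-41, -8, 3, 19, 34, 39]


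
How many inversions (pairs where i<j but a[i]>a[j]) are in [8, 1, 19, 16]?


For each element, count the later elements that are smaller than it:
  8 (index 0): smaller elements after it = [1] -> 1
  1 (index 1): smaller elements after it = [] -> 0
  19 (index 2): smaller elements after it = [16] -> 1
Total inversions = 1 + 0 + 1 = 2
Final answer: 2


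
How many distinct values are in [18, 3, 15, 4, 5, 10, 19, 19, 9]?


List all unique values:
Distinct values: [3, 4, 5, 9, 10, 15, 18, 19]
Count = 8
Final answer: 8


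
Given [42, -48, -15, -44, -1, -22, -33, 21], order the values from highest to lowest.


Original list: [42, -48, -15, -44, -1, -22, -33, 21]
Repeatedly take the largest remaining element:
  Remaining [42, -48, -15, -44, -1, -22, -33, 21] -> largest is 42
  Remaining [-48, -15, -44, -1, -22, -33, 21] -> largest is 21
  Remaining [-48, -15, -44, -1, -22, -33] -> largest is -1
  Remaining [-48, -15, -44, -22, -33] -> largest is -15
  Remaining [-48, -44, -22, -33] -> largest is -22
  Remaining [-48, -44, -33] -> largest is -33
  Remaining [-48, -44] -> largest is -44
  Remaining [-48] -> largest is -48
Collecting the picks in order gives the descending list.
Final answer: [42, 21, -1, -15, -22, -33, -44, -48]


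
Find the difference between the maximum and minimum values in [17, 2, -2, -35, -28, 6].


Maximum value: 17
Minimum value: -35
Range = 17 - (-35) = 52
Final answer: 52


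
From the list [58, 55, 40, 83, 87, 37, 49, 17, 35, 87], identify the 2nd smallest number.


Sort ascending: [17, 35, 37, 40, 49, 55, 58, 83, 87, 87]
The 2nd element (1-indexed) is at index 1.
Value = 35
Final answer: 35


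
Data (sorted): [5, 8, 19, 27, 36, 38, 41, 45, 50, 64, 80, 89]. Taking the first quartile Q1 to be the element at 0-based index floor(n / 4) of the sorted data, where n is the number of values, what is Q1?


The list has n = 12 elements.
Q1 index = floor(12 / 4) = floor(3) = 3
Counting from index 0 in the sorted data, the element at index 3 is 27.
Final answer: 27


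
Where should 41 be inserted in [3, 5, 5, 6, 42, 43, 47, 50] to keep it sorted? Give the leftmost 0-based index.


List is sorted: [3, 5, 5, 6, 42, 43, 47, 50]
We need the leftmost position where 41 can be inserted, i.e. the first index whose element is >= 41 (or the end of the list if none is).
Binary search with low=0, high=8 (0-based indices):
  low=0, high=8, mid=4: a[4]=42 >= 41, so high = 4
  low=0, high=4, mid=2: a[2]=5 < 41, so low = 3
  low=3, high=4, mid=3: a[3]=6 < 41, so low = 4
Now low = high = 4, so the insertion index is 4.
Final answer: 4


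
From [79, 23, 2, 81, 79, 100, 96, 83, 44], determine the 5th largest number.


Sort descending: [100, 96, 83, 81, 79, 79, 44, 23, 2]
The 5th element (1-indexed) is at index 4.
Value = 79
Final answer: 79


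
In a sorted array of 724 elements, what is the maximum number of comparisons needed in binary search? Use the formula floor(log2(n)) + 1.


Binary search halves the search space each step.
Maximum comparisons = floor(log2(724)) + 1
log2(724) = 9.4998
floor(log2(724)) = 9, so 9 + 1 = 10
Final answer: 10


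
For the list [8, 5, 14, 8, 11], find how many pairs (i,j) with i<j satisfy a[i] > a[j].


For each element, count the later elements that are smaller than it:
  8 (index 0): smaller elements after it = [5] -> 1
  5 (index 1): smaller elements after it = [] -> 0
  14 (index 2): smaller elements after it = [8, 11] -> 2
  8 (index 3): smaller elements after it = [] -> 0
Total inversions = 1 + 0 + 2 + 0 = 3
Final answer: 3


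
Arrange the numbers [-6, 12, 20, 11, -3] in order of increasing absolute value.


Compute absolute values:
  |-6| = 6
  |12| = 12
  |20| = 20
  |11| = 11
  |-3| = 3
Absolute values in increasing order: 3 < 6 < 11 < 12 < 20
Listing the original numbers in that order gives the answer.
Final answer: [-3, -6, 11, 12, 20]
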